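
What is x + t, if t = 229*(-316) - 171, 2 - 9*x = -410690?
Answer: -242123/9 ≈ -26903.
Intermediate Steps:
x = 410692/9 (x = 2/9 - 1/9*(-410690) = 2/9 + 410690/9 = 410692/9 ≈ 45632.)
t = -72535 (t = -72364 - 171 = -72535)
x + t = 410692/9 - 72535 = -242123/9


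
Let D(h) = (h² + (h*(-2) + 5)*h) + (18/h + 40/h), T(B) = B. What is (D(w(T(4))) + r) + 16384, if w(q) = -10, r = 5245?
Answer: 107366/5 ≈ 21473.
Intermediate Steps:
D(h) = h² + 58/h + h*(5 - 2*h) (D(h) = (h² + (-2*h + 5)*h) + 58/h = (h² + (5 - 2*h)*h) + 58/h = (h² + h*(5 - 2*h)) + 58/h = h² + 58/h + h*(5 - 2*h))
(D(w(T(4))) + r) + 16384 = ((58 + (-10)²*(5 - 1*(-10)))/(-10) + 5245) + 16384 = (-(58 + 100*(5 + 10))/10 + 5245) + 16384 = (-(58 + 100*15)/10 + 5245) + 16384 = (-(58 + 1500)/10 + 5245) + 16384 = (-⅒*1558 + 5245) + 16384 = (-779/5 + 5245) + 16384 = 25446/5 + 16384 = 107366/5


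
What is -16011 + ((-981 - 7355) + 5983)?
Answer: -18364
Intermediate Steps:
-16011 + ((-981 - 7355) + 5983) = -16011 + (-8336 + 5983) = -16011 - 2353 = -18364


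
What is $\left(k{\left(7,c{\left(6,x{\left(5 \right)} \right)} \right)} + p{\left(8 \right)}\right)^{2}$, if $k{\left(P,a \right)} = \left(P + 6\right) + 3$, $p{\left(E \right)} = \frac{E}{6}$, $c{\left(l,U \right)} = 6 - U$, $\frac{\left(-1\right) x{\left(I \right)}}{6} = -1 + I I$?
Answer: $\frac{2704}{9} \approx 300.44$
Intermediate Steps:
$x{\left(I \right)} = 6 - 6 I^{2}$ ($x{\left(I \right)} = - 6 \left(-1 + I I\right) = - 6 \left(-1 + I^{2}\right) = 6 - 6 I^{2}$)
$p{\left(E \right)} = \frac{E}{6}$ ($p{\left(E \right)} = E \frac{1}{6} = \frac{E}{6}$)
$k{\left(P,a \right)} = 9 + P$ ($k{\left(P,a \right)} = \left(6 + P\right) + 3 = 9 + P$)
$\left(k{\left(7,c{\left(6,x{\left(5 \right)} \right)} \right)} + p{\left(8 \right)}\right)^{2} = \left(\left(9 + 7\right) + \frac{1}{6} \cdot 8\right)^{2} = \left(16 + \frac{4}{3}\right)^{2} = \left(\frac{52}{3}\right)^{2} = \frac{2704}{9}$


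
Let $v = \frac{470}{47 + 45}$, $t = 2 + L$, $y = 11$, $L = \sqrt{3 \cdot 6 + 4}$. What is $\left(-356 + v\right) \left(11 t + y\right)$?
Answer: $- \frac{532653}{46} - \frac{177551 \sqrt{22}}{46} \approx -29684.0$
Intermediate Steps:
$L = \sqrt{22}$ ($L = \sqrt{18 + 4} = \sqrt{22} \approx 4.6904$)
$t = 2 + \sqrt{22} \approx 6.6904$
$v = \frac{235}{46}$ ($v = \frac{470}{92} = 470 \cdot \frac{1}{92} = \frac{235}{46} \approx 5.1087$)
$\left(-356 + v\right) \left(11 t + y\right) = \left(-356 + \frac{235}{46}\right) \left(11 \left(2 + \sqrt{22}\right) + 11\right) = - \frac{16141 \left(\left(22 + 11 \sqrt{22}\right) + 11\right)}{46} = - \frac{16141 \left(33 + 11 \sqrt{22}\right)}{46} = - \frac{532653}{46} - \frac{177551 \sqrt{22}}{46}$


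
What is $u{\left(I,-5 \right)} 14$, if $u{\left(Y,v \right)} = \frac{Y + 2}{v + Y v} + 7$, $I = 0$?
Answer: $\frac{462}{5} \approx 92.4$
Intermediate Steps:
$u{\left(Y,v \right)} = 7 + \frac{2 + Y}{v + Y v}$ ($u{\left(Y,v \right)} = \frac{2 + Y}{v + Y v} + 7 = 7 + \frac{2 + Y}{v + Y v}$)
$u{\left(I,-5 \right)} 14 = \frac{2 + 0 + 7 \left(-5\right) + 7 \cdot 0 \left(-5\right)}{\left(-5\right) \left(1 + 0\right)} 14 = - \frac{2 + 0 - 35 + 0}{5 \cdot 1} \cdot 14 = \left(- \frac{1}{5}\right) 1 \left(-33\right) 14 = \frac{33}{5} \cdot 14 = \frac{462}{5}$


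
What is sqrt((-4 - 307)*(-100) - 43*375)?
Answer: 5*sqrt(599) ≈ 122.37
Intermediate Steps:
sqrt((-4 - 307)*(-100) - 43*375) = sqrt(-311*(-100) - 16125) = sqrt(31100 - 16125) = sqrt(14975) = 5*sqrt(599)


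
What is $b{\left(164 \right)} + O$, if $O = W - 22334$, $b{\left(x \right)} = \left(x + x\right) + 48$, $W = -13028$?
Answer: $-34986$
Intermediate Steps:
$b{\left(x \right)} = 48 + 2 x$ ($b{\left(x \right)} = 2 x + 48 = 48 + 2 x$)
$O = -35362$ ($O = -13028 - 22334 = -35362$)
$b{\left(164 \right)} + O = \left(48 + 2 \cdot 164\right) - 35362 = \left(48 + 328\right) - 35362 = 376 - 35362 = -34986$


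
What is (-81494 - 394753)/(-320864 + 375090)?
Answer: -476247/54226 ≈ -8.7826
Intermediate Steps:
(-81494 - 394753)/(-320864 + 375090) = -476247/54226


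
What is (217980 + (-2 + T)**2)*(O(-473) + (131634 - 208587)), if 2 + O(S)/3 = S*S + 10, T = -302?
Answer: 184455306168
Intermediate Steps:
O(S) = 24 + 3*S**2 (O(S) = -6 + 3*(S*S + 10) = -6 + 3*(S**2 + 10) = -6 + 3*(10 + S**2) = -6 + (30 + 3*S**2) = 24 + 3*S**2)
(217980 + (-2 + T)**2)*(O(-473) + (131634 - 208587)) = (217980 + (-2 - 302)**2)*((24 + 3*(-473)**2) + (131634 - 208587)) = (217980 + (-304)**2)*((24 + 3*223729) - 76953) = (217980 + 92416)*((24 + 671187) - 76953) = 310396*(671211 - 76953) = 310396*594258 = 184455306168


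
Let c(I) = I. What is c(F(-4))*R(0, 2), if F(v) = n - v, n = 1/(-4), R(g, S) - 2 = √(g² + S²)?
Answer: 15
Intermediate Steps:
R(g, S) = 2 + √(S² + g²) (R(g, S) = 2 + √(g² + S²) = 2 + √(S² + g²))
n = -¼ (n = 1*(-¼) = -¼ ≈ -0.25000)
F(v) = -¼ - v
c(F(-4))*R(0, 2) = (-¼ - 1*(-4))*(2 + √(2² + 0²)) = (-¼ + 4)*(2 + √(4 + 0)) = 15*(2 + √4)/4 = 15*(2 + 2)/4 = (15/4)*4 = 15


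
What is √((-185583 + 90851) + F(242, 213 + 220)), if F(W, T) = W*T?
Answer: √10054 ≈ 100.27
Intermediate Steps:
F(W, T) = T*W
√((-185583 + 90851) + F(242, 213 + 220)) = √((-185583 + 90851) + (213 + 220)*242) = √(-94732 + 433*242) = √(-94732 + 104786) = √10054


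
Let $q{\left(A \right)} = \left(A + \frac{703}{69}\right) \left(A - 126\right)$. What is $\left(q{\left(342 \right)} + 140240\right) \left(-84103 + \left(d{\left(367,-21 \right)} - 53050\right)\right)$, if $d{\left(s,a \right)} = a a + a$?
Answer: $- \frac{680272927736}{23} \approx -2.9577 \cdot 10^{10}$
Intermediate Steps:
$d{\left(s,a \right)} = a + a^{2}$ ($d{\left(s,a \right)} = a^{2} + a = a + a^{2}$)
$q{\left(A \right)} = \left(-126 + A\right) \left(\frac{703}{69} + A\right)$ ($q{\left(A \right)} = \left(A + 703 \cdot \frac{1}{69}\right) \left(-126 + A\right) = \left(A + \frac{703}{69}\right) \left(-126 + A\right) = \left(\frac{703}{69} + A\right) \left(-126 + A\right) = \left(-126 + A\right) \left(\frac{703}{69} + A\right)$)
$\left(q{\left(342 \right)} + 140240\right) \left(-84103 + \left(d{\left(367,-21 \right)} - 53050\right)\right) = \left(\left(- \frac{29526}{23} + 342^{2} - \frac{910974}{23}\right) + 140240\right) \left(-84103 - \left(53050 + 21 \left(1 - 21\right)\right)\right) = \left(\left(- \frac{29526}{23} + 116964 - \frac{910974}{23}\right) + 140240\right) \left(-84103 - 52630\right) = \left(\frac{1749672}{23} + 140240\right) \left(-84103 + \left(420 - 53050\right)\right) = \frac{4975192 \left(-84103 - 52630\right)}{23} = \frac{4975192}{23} \left(-136733\right) = - \frac{680272927736}{23}$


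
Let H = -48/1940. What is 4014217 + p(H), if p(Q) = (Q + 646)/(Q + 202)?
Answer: 196612491092/48979 ≈ 4.0142e+6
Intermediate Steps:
H = -12/485 (H = -48*1/1940 = -12/485 ≈ -0.024742)
p(Q) = (646 + Q)/(202 + Q)
4014217 + p(H) = 4014217 + (646 - 12/485)/(202 - 12/485) = 4014217 + (313298/485)/(97958/485) = 4014217 + (485/97958)*(313298/485) = 4014217 + 156649/48979 = 196612491092/48979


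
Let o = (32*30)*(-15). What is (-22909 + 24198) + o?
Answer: -13111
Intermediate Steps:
o = -14400 (o = 960*(-15) = -14400)
(-22909 + 24198) + o = (-22909 + 24198) - 14400 = 1289 - 14400 = -13111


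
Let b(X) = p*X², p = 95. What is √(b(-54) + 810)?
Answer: 63*√70 ≈ 527.10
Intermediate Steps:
b(X) = 95*X²
√(b(-54) + 810) = √(95*(-54)² + 810) = √(95*2916 + 810) = √(277020 + 810) = √277830 = 63*√70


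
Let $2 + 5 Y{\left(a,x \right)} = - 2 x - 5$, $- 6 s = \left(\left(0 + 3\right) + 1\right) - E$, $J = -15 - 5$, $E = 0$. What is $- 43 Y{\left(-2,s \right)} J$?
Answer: $- \frac{2924}{3} \approx -974.67$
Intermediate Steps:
$J = -20$
$s = - \frac{2}{3}$ ($s = - \frac{\left(\left(0 + 3\right) + 1\right) - 0}{6} = - \frac{\left(3 + 1\right) + 0}{6} = - \frac{4 + 0}{6} = \left(- \frac{1}{6}\right) 4 = - \frac{2}{3} \approx -0.66667$)
$Y{\left(a,x \right)} = - \frac{7}{5} - \frac{2 x}{5}$ ($Y{\left(a,x \right)} = - \frac{2}{5} + \frac{- 2 x - 5}{5} = - \frac{2}{5} + \frac{-5 - 2 x}{5} = - \frac{2}{5} - \left(1 + \frac{2 x}{5}\right) = - \frac{7}{5} - \frac{2 x}{5}$)
$- 43 Y{\left(-2,s \right)} J = - 43 \left(- \frac{7}{5} - - \frac{4}{15}\right) \left(-20\right) = - 43 \left(- \frac{7}{5} + \frac{4}{15}\right) \left(-20\right) = \left(-43\right) \left(- \frac{17}{15}\right) \left(-20\right) = \frac{731}{15} \left(-20\right) = - \frac{2924}{3}$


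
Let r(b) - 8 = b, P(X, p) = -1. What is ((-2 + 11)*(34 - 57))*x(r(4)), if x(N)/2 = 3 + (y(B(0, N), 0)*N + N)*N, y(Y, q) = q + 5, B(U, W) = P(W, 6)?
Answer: -358938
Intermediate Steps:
B(U, W) = -1
y(Y, q) = 5 + q
r(b) = 8 + b
x(N) = 6 + 12*N**2 (x(N) = 2*(3 + ((5 + 0)*N + N)*N) = 2*(3 + (5*N + N)*N) = 2*(3 + (6*N)*N) = 2*(3 + 6*N**2) = 6 + 12*N**2)
((-2 + 11)*(34 - 57))*x(r(4)) = ((-2 + 11)*(34 - 57))*(6 + 12*(8 + 4)**2) = (9*(-23))*(6 + 12*12**2) = -207*(6 + 12*144) = -207*(6 + 1728) = -207*1734 = -358938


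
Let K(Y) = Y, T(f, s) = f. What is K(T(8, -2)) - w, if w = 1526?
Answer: -1518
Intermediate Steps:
K(T(8, -2)) - w = 8 - 1*1526 = 8 - 1526 = -1518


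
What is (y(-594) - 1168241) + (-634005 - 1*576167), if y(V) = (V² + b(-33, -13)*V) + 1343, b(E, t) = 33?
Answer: -2043836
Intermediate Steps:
y(V) = 1343 + V² + 33*V (y(V) = (V² + 33*V) + 1343 = 1343 + V² + 33*V)
(y(-594) - 1168241) + (-634005 - 1*576167) = ((1343 + (-594)² + 33*(-594)) - 1168241) + (-634005 - 1*576167) = ((1343 + 352836 - 19602) - 1168241) + (-634005 - 576167) = (334577 - 1168241) - 1210172 = -833664 - 1210172 = -2043836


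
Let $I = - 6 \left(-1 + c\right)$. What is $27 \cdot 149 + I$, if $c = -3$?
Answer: $4047$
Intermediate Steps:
$I = 24$ ($I = - 6 \left(-1 - 3\right) = \left(-6\right) \left(-4\right) = 24$)
$27 \cdot 149 + I = 27 \cdot 149 + 24 = 4023 + 24 = 4047$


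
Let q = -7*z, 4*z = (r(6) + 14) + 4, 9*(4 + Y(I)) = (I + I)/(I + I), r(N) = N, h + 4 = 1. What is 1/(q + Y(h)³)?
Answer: -729/73493 ≈ -0.0099193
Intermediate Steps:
h = -3 (h = -4 + 1 = -3)
Y(I) = -35/9 (Y(I) = -4 + ((I + I)/(I + I))/9 = -4 + ((2*I)/((2*I)))/9 = -4 + ((2*I)*(1/(2*I)))/9 = -4 + (⅑)*1 = -4 + ⅑ = -35/9)
z = 6 (z = ((6 + 14) + 4)/4 = (20 + 4)/4 = (¼)*24 = 6)
q = -42 (q = -7*6 = -42)
1/(q + Y(h)³) = 1/(-42 + (-35/9)³) = 1/(-42 - 42875/729) = 1/(-73493/729) = -729/73493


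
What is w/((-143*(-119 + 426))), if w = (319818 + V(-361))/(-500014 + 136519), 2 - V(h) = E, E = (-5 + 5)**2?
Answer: 63964/3191558799 ≈ 2.0042e-5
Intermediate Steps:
E = 0 (E = 0**2 = 0)
V(h) = 2 (V(h) = 2 - 1*0 = 2 + 0 = 2)
w = -63964/72699 (w = (319818 + 2)/(-500014 + 136519) = 319820/(-363495) = 319820*(-1/363495) = -63964/72699 ≈ -0.87985)
w/((-143*(-119 + 426))) = -63964*(-1/(143*(-119 + 426)))/72699 = -63964/(72699*((-143*307))) = -63964/72699/(-43901) = -63964/72699*(-1/43901) = 63964/3191558799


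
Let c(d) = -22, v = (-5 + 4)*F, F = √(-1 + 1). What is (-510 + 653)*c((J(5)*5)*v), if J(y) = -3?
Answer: -3146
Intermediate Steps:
F = 0 (F = √0 = 0)
v = 0 (v = (-5 + 4)*0 = -1*0 = 0)
(-510 + 653)*c((J(5)*5)*v) = (-510 + 653)*(-22) = 143*(-22) = -3146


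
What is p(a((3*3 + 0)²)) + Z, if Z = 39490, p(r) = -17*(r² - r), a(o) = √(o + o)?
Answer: 36736 + 153*√2 ≈ 36952.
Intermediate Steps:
a(o) = √2*√o (a(o) = √(2*o) = √2*√o)
p(r) = -17*r² + 17*r
p(a((3*3 + 0)²)) + Z = 17*(√2*√((3*3 + 0)²))*(1 - √2*√((3*3 + 0)²)) + 39490 = 17*(√2*√((9 + 0)²))*(1 - √2*√((9 + 0)²)) + 39490 = 17*(√2*√(9²))*(1 - √2*√(9²)) + 39490 = 17*(√2*√81)*(1 - √2*√81) + 39490 = 17*(√2*9)*(1 - √2*9) + 39490 = 17*(9*√2)*(1 - 9*√2) + 39490 = 153*√2*(1 - 9*√2) + 39490 = 39490 + 153*√2*(1 - 9*√2)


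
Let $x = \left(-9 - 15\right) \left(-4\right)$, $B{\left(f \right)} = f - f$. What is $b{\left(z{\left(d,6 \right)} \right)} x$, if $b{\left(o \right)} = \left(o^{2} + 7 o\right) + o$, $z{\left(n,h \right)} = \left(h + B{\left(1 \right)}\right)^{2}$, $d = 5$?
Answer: $152064$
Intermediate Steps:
$B{\left(f \right)} = 0$
$z{\left(n,h \right)} = h^{2}$ ($z{\left(n,h \right)} = \left(h + 0\right)^{2} = h^{2}$)
$b{\left(o \right)} = o^{2} + 8 o$
$x = 96$ ($x = \left(-24\right) \left(-4\right) = 96$)
$b{\left(z{\left(d,6 \right)} \right)} x = 6^{2} \left(8 + 6^{2}\right) 96 = 36 \left(8 + 36\right) 96 = 36 \cdot 44 \cdot 96 = 1584 \cdot 96 = 152064$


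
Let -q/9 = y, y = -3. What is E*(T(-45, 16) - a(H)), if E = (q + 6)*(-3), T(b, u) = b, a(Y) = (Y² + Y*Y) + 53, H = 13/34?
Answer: 5624487/578 ≈ 9731.0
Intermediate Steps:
H = 13/34 (H = 13*(1/34) = 13/34 ≈ 0.38235)
a(Y) = 53 + 2*Y² (a(Y) = (Y² + Y²) + 53 = 2*Y² + 53 = 53 + 2*Y²)
q = 27 (q = -9*(-3) = 27)
E = -99 (E = (27 + 6)*(-3) = 33*(-3) = -99)
E*(T(-45, 16) - a(H)) = -99*(-45 - (53 + 2*(13/34)²)) = -99*(-45 - (53 + 2*(169/1156))) = -99*(-45 - (53 + 169/578)) = -99*(-45 - 1*30803/578) = -99*(-45 - 30803/578) = -99*(-56813/578) = 5624487/578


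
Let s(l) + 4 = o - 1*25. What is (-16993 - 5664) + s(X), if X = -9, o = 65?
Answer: -22621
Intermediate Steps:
s(l) = 36 (s(l) = -4 + (65 - 1*25) = -4 + (65 - 25) = -4 + 40 = 36)
(-16993 - 5664) + s(X) = (-16993 - 5664) + 36 = -22657 + 36 = -22621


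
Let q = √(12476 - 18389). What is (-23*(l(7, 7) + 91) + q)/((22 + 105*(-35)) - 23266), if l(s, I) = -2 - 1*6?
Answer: 1909/26919 - I*√73/2991 ≈ 0.070916 - 0.0028566*I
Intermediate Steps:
l(s, I) = -8 (l(s, I) = -2 - 6 = -8)
q = 9*I*√73 (q = √(-5913) = 9*I*√73 ≈ 76.896*I)
(-23*(l(7, 7) + 91) + q)/((22 + 105*(-35)) - 23266) = (-23*(-8 + 91) + 9*I*√73)/((22 + 105*(-35)) - 23266) = (-23*83 + 9*I*√73)/((22 - 3675) - 23266) = (-1909 + 9*I*√73)/(-3653 - 23266) = (-1909 + 9*I*√73)/(-26919) = (-1909 + 9*I*√73)*(-1/26919) = 1909/26919 - I*√73/2991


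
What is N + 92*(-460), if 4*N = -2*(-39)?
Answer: -84601/2 ≈ -42301.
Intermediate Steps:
N = 39/2 (N = (-2*(-39))/4 = (¼)*78 = 39/2 ≈ 19.500)
N + 92*(-460) = 39/2 + 92*(-460) = 39/2 - 42320 = -84601/2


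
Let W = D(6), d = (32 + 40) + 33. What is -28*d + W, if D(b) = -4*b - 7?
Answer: -2971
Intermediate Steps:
D(b) = -7 - 4*b
d = 105 (d = 72 + 33 = 105)
W = -31 (W = -7 - 4*6 = -7 - 24 = -31)
-28*d + W = -28*105 - 31 = -2940 - 31 = -2971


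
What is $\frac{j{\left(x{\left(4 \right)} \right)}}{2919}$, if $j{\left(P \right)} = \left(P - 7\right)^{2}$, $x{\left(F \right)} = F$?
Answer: $\frac{3}{973} \approx 0.0030832$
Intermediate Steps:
$j{\left(P \right)} = \left(-7 + P\right)^{2}$
$\frac{j{\left(x{\left(4 \right)} \right)}}{2919} = \frac{\left(-7 + 4\right)^{2}}{2919} = \left(-3\right)^{2} \cdot \frac{1}{2919} = 9 \cdot \frac{1}{2919} = \frac{3}{973}$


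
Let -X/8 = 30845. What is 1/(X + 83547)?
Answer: -1/163213 ≈ -6.1270e-6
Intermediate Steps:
X = -246760 (X = -8*30845 = -246760)
1/(X + 83547) = 1/(-246760 + 83547) = 1/(-163213) = -1/163213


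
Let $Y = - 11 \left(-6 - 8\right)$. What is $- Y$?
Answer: $-154$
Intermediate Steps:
$Y = 154$ ($Y = \left(-11\right) \left(-14\right) = 154$)
$- Y = \left(-1\right) 154 = -154$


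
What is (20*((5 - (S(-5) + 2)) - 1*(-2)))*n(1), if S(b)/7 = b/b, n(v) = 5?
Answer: -200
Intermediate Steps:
S(b) = 7 (S(b) = 7*(b/b) = 7*1 = 7)
(20*((5 - (S(-5) + 2)) - 1*(-2)))*n(1) = (20*((5 - (7 + 2)) - 1*(-2)))*5 = (20*((5 - 1*9) + 2))*5 = (20*((5 - 9) + 2))*5 = (20*(-4 + 2))*5 = (20*(-2))*5 = -40*5 = -200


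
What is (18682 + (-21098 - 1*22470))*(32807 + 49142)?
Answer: -2039382814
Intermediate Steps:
(18682 + (-21098 - 1*22470))*(32807 + 49142) = (18682 + (-21098 - 22470))*81949 = (18682 - 43568)*81949 = -24886*81949 = -2039382814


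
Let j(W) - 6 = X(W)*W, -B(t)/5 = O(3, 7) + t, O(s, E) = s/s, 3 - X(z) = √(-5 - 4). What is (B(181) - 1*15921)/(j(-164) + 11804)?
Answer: -95246629/64169594 + 2070213*I/32084797 ≈ -1.4843 + 0.064523*I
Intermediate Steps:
X(z) = 3 - 3*I (X(z) = 3 - √(-5 - 4) = 3 - √(-9) = 3 - 3*I)
O(s, E) = 1
B(t) = -5 - 5*t (B(t) = -5*(1 + t) = -5 - 5*t)
j(W) = 6 + W*(3 - 3*I) (j(W) = 6 + (3 - 3*I)*W = 6 + W*(3 - 3*I))
(B(181) - 1*15921)/(j(-164) + 11804) = ((-5 - 5*181) - 1*15921)/((6 + 3*(-164)*(1 - I)) + 11804) = ((-5 - 905) - 15921)/((6 + (-492 + 492*I)) + 11804) = (-910 - 15921)/((-486 + 492*I) + 11804) = -16831*(11318 - 492*I)/128339188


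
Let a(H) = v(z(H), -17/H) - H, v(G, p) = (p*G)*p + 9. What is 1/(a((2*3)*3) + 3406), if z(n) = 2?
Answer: 162/550603 ≈ 0.00029422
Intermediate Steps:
v(G, p) = 9 + G*p² (v(G, p) = (G*p)*p + 9 = G*p² + 9 = 9 + G*p²)
a(H) = 9 - H + 578/H² (a(H) = (9 + 2*(-17/H)²) - H = (9 + 2*(289/H²)) - H = (9 + 578/H²) - H = 9 - H + 578/H²)
1/(a((2*3)*3) + 3406) = 1/((9 - 2*3*3 + 578/((2*3)*3)²) + 3406) = 1/((9 - 6*3 + 578/(6*3)²) + 3406) = 1/((9 - 1*18 + 578/18²) + 3406) = 1/((9 - 18 + 578*(1/324)) + 3406) = 1/((9 - 18 + 289/162) + 3406) = 1/(-1169/162 + 3406) = 1/(550603/162) = 162/550603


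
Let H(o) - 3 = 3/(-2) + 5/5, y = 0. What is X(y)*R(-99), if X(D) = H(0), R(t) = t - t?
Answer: 0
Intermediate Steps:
R(t) = 0
H(o) = 5/2 (H(o) = 3 + (3/(-2) + 5/5) = 3 + (3*(-½) + 5*(⅕)) = 3 + (-3/2 + 1) = 3 - ½ = 5/2)
X(D) = 5/2
X(y)*R(-99) = (5/2)*0 = 0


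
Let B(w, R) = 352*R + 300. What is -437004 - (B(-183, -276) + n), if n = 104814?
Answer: -444966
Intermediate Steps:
B(w, R) = 300 + 352*R
-437004 - (B(-183, -276) + n) = -437004 - ((300 + 352*(-276)) + 104814) = -437004 - ((300 - 97152) + 104814) = -437004 - (-96852 + 104814) = -437004 - 1*7962 = -437004 - 7962 = -444966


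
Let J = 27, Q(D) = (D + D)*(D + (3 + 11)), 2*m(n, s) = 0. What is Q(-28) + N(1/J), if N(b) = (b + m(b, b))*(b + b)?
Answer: 571538/729 ≈ 784.00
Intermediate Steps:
m(n, s) = 0 (m(n, s) = (1/2)*0 = 0)
Q(D) = 2*D*(14 + D) (Q(D) = (2*D)*(D + 14) = (2*D)*(14 + D) = 2*D*(14 + D))
N(b) = 2*b**2 (N(b) = (b + 0)*(b + b) = b*(2*b) = 2*b**2)
Q(-28) + N(1/J) = 2*(-28)*(14 - 28) + 2*(1/27)**2 = 2*(-28)*(-14) + 2*(1/27)**2 = 784 + 2*(1/729) = 784 + 2/729 = 571538/729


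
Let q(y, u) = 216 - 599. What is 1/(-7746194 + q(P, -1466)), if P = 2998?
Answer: -1/7746577 ≈ -1.2909e-7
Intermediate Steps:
q(y, u) = -383
1/(-7746194 + q(P, -1466)) = 1/(-7746194 - 383) = 1/(-7746577) = -1/7746577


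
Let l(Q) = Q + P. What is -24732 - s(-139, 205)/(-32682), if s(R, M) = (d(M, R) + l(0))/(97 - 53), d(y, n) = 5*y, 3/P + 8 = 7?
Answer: -17782406417/719004 ≈ -24732.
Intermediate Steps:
P = -3 (P = 3/(-8 + 7) = 3/(-1) = 3*(-1) = -3)
l(Q) = -3 + Q (l(Q) = Q - 3 = -3 + Q)
s(R, M) = -3/44 + 5*M/44 (s(R, M) = (5*M + (-3 + 0))/(97 - 53) = (5*M - 3)/44 = (-3 + 5*M)*(1/44) = -3/44 + 5*M/44)
-24732 - s(-139, 205)/(-32682) = -24732 - (-3/44 + (5/44)*205)/(-32682) = -24732 - (-3/44 + 1025/44)*(-1)/32682 = -24732 - 511*(-1)/(22*32682) = -24732 - 1*(-511/719004) = -24732 + 511/719004 = -17782406417/719004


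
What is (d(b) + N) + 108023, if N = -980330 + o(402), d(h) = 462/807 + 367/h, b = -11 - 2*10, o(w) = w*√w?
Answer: -7274262022/8339 + 402*√402 ≈ -8.6426e+5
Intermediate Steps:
o(w) = w^(3/2)
b = -31 (b = -11 - 20 = -31)
d(h) = 154/269 + 367/h (d(h) = 462*(1/807) + 367/h = 154/269 + 367/h)
N = -980330 + 402*√402 (N = -980330 + 402^(3/2) = -980330 + 402*√402 ≈ -9.7227e+5)
(d(b) + N) + 108023 = ((154/269 + 367/(-31)) + (-980330 + 402*√402)) + 108023 = ((154/269 + 367*(-1/31)) + (-980330 + 402*√402)) + 108023 = ((154/269 - 367/31) + (-980330 + 402*√402)) + 108023 = (-93949/8339 + (-980330 + 402*√402)) + 108023 = (-8175065819/8339 + 402*√402) + 108023 = -7274262022/8339 + 402*√402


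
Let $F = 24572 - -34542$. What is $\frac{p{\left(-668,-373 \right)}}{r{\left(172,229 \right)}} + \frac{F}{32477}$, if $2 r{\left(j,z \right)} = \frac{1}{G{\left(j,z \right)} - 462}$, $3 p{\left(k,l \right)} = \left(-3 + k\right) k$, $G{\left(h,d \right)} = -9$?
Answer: $- \frac{4570929578270}{32477} \approx -1.4074 \cdot 10^{8}$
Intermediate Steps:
$p{\left(k,l \right)} = \frac{k \left(-3 + k\right)}{3}$ ($p{\left(k,l \right)} = \frac{\left(-3 + k\right) k}{3} = \frac{k \left(-3 + k\right)}{3}$)
$r{\left(j,z \right)} = - \frac{1}{942}$ ($r{\left(j,z \right)} = \frac{1}{2 \left(-9 - 462\right)} = \frac{1}{2 \left(-471\right)} = \frac{1}{2} \left(- \frac{1}{471}\right) = - \frac{1}{942}$)
$F = 59114$ ($F = 24572 + 34542 = 59114$)
$\frac{p{\left(-668,-373 \right)}}{r{\left(172,229 \right)}} + \frac{F}{32477} = \frac{\frac{1}{3} \left(-668\right) \left(-3 - 668\right)}{- \frac{1}{942}} + \frac{59114}{32477} = \frac{1}{3} \left(-668\right) \left(-671\right) \left(-942\right) + 59114 \cdot \frac{1}{32477} = \frac{448228}{3} \left(-942\right) + \frac{59114}{32477} = -140743592 + \frac{59114}{32477} = - \frac{4570929578270}{32477}$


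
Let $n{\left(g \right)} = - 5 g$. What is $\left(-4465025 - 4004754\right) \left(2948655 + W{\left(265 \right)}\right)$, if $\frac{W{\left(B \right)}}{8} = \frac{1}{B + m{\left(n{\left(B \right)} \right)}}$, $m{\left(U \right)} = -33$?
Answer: $- \frac{724259238189884}{29} \approx -2.4974 \cdot 10^{13}$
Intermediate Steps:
$W{\left(B \right)} = \frac{8}{-33 + B}$ ($W{\left(B \right)} = \frac{8}{B - 33} = \frac{8}{-33 + B}$)
$\left(-4465025 - 4004754\right) \left(2948655 + W{\left(265 \right)}\right) = \left(-4465025 - 4004754\right) \left(2948655 + \frac{8}{-33 + 265}\right) = - 8469779 \left(2948655 + \frac{8}{232}\right) = - 8469779 \left(2948655 + 8 \cdot \frac{1}{232}\right) = - 8469779 \left(2948655 + \frac{1}{29}\right) = \left(-8469779\right) \frac{85510996}{29} = - \frac{724259238189884}{29}$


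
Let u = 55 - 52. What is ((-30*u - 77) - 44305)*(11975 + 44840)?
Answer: -2526676680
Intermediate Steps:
u = 3
((-30*u - 77) - 44305)*(11975 + 44840) = ((-30*3 - 77) - 44305)*(11975 + 44840) = ((-90 - 77) - 44305)*56815 = (-167 - 44305)*56815 = -44472*56815 = -2526676680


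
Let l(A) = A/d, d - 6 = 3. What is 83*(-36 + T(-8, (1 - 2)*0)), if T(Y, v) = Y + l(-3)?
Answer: -11039/3 ≈ -3679.7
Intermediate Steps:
d = 9 (d = 6 + 3 = 9)
l(A) = A/9
T(Y, v) = -⅓ + Y (T(Y, v) = Y + (⅑)*(-3) = Y - ⅓ = -⅓ + Y)
83*(-36 + T(-8, (1 - 2)*0)) = 83*(-36 + (-⅓ - 8)) = 83*(-36 - 25/3) = 83*(-133/3) = -11039/3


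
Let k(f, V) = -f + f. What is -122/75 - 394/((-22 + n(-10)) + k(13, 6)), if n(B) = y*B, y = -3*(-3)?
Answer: 7943/4200 ≈ 1.8912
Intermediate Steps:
y = 9
n(B) = 9*B
k(f, V) = 0
-122/75 - 394/((-22 + n(-10)) + k(13, 6)) = -122/75 - 394/((-22 + 9*(-10)) + 0) = -122*1/75 - 394/((-22 - 90) + 0) = -122/75 - 394/(-112 + 0) = -122/75 - 394/(-112) = -122/75 - 394*(-1/112) = -122/75 + 197/56 = 7943/4200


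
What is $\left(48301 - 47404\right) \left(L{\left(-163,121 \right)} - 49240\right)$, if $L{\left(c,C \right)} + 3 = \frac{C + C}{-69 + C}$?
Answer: $- \frac{88333593}{2} \approx -4.4167 \cdot 10^{7}$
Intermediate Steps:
$L{\left(c,C \right)} = -3 + \frac{2 C}{-69 + C}$ ($L{\left(c,C \right)} = -3 + \frac{C + C}{-69 + C} = -3 + \frac{2 C}{-69 + C}$)
$\left(48301 - 47404\right) \left(L{\left(-163,121 \right)} - 49240\right) = \left(48301 - 47404\right) \left(\frac{207 - 121}{-69 + 121} - 49240\right) = 897 \left(\frac{207 - 121}{52} - 49240\right) = 897 \left(\frac{1}{52} \cdot 86 - 49240\right) = 897 \left(\frac{43}{26} - 49240\right) = 897 \left(- \frac{1280197}{26}\right) = - \frac{88333593}{2}$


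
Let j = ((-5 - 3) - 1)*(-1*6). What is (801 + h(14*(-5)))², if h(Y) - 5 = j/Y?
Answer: 794281489/1225 ≈ 6.4839e+5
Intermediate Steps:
j = 54 (j = (-8 - 1)*(-6) = -9*(-6) = 54)
h(Y) = 5 + 54/Y
(801 + h(14*(-5)))² = (801 + (5 + 54/((14*(-5)))))² = (801 + (5 + 54/(-70)))² = (801 + (5 + 54*(-1/70)))² = (801 + (5 - 27/35))² = (801 + 148/35)² = (28183/35)² = 794281489/1225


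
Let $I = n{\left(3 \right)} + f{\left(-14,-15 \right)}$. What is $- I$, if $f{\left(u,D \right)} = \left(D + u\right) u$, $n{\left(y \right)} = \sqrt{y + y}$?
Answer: $-406 - \sqrt{6} \approx -408.45$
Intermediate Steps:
$n{\left(y \right)} = \sqrt{2} \sqrt{y}$ ($n{\left(y \right)} = \sqrt{2 y} = \sqrt{2} \sqrt{y}$)
$f{\left(u,D \right)} = u \left(D + u\right)$
$I = 406 + \sqrt{6}$ ($I = \sqrt{2} \sqrt{3} - 14 \left(-15 - 14\right) = \sqrt{6} - -406 = \sqrt{6} + 406 = 406 + \sqrt{6} \approx 408.45$)
$- I = - (406 + \sqrt{6}) = -406 - \sqrt{6}$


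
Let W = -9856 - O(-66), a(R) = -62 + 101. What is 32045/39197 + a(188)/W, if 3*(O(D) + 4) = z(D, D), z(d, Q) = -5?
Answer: 942375746/1158310547 ≈ 0.81358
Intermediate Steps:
O(D) = -17/3 (O(D) = -4 + (⅓)*(-5) = -4 - 5/3 = -17/3)
a(R) = 39
W = -29551/3 (W = -9856 - 1*(-17/3) = -9856 + 17/3 = -29551/3 ≈ -9850.3)
32045/39197 + a(188)/W = 32045/39197 + 39/(-29551/3) = 32045*(1/39197) + 39*(-3/29551) = 32045/39197 - 117/29551 = 942375746/1158310547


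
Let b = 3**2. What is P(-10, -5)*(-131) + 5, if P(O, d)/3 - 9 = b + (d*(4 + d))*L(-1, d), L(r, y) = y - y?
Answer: -7069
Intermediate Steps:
b = 9
L(r, y) = 0
P(O, d) = 54 (P(O, d) = 27 + 3*(9 + (d*(4 + d))*0) = 27 + 3*(9 + 0) = 27 + 3*9 = 27 + 27 = 54)
P(-10, -5)*(-131) + 5 = 54*(-131) + 5 = -7074 + 5 = -7069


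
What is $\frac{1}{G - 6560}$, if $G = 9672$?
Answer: $\frac{1}{3112} \approx 0.00032134$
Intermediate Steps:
$\frac{1}{G - 6560} = \frac{1}{9672 - 6560} = \frac{1}{3112}$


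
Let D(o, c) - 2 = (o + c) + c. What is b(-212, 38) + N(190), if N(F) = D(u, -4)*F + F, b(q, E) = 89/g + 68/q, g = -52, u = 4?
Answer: -529241/2756 ≈ -192.03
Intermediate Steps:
D(o, c) = 2 + o + 2*c (D(o, c) = 2 + ((o + c) + c) = 2 + ((c + o) + c) = 2 + (o + 2*c) = 2 + o + 2*c)
b(q, E) = -89/52 + 68/q (b(q, E) = 89/(-52) + 68/q = 89*(-1/52) + 68/q = -89/52 + 68/q)
N(F) = -F (N(F) = (2 + 4 + 2*(-4))*F + F = (2 + 4 - 8)*F + F = -2*F + F = -F)
b(-212, 38) + N(190) = (-89/52 + 68/(-212)) - 1*190 = (-89/52 + 68*(-1/212)) - 190 = (-89/52 - 17/53) - 190 = -5601/2756 - 190 = -529241/2756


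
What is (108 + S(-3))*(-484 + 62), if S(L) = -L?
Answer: -46842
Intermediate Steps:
(108 + S(-3))*(-484 + 62) = (108 - 1*(-3))*(-484 + 62) = (108 + 3)*(-422) = 111*(-422) = -46842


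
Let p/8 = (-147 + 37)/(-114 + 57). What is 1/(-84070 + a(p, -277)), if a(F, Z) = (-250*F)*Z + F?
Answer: 57/56148890 ≈ 1.0152e-6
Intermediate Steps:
p = 880/57 (p = 8*((-147 + 37)/(-114 + 57)) = 8*(-110/(-57)) = 8*(-110*(-1/57)) = 8*(110/57) = 880/57 ≈ 15.439)
a(F, Z) = F - 250*F*Z (a(F, Z) = -250*F*Z + F = F - 250*F*Z)
1/(-84070 + a(p, -277)) = 1/(-84070 + 880*(1 - 250*(-277))/57) = 1/(-84070 + 880*(1 + 69250)/57) = 1/(-84070 + (880/57)*69251) = 1/(-84070 + 60940880/57) = 1/(56148890/57) = 57/56148890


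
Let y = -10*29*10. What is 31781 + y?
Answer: 28881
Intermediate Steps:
y = -2900 (y = -290*10 = -2900)
31781 + y = 31781 - 2900 = 28881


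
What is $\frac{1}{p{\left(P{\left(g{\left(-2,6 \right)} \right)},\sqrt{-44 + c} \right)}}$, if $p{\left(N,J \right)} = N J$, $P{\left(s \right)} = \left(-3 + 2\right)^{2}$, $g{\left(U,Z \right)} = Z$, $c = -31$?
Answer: $- \frac{i \sqrt{3}}{15} \approx - 0.11547 i$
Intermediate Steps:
$P{\left(s \right)} = 1$ ($P{\left(s \right)} = \left(-1\right)^{2} = 1$)
$p{\left(N,J \right)} = J N$
$\frac{1}{p{\left(P{\left(g{\left(-2,6 \right)} \right)},\sqrt{-44 + c} \right)}} = \frac{1}{\sqrt{-44 - 31} \cdot 1} = \frac{1}{\sqrt{-75} \cdot 1} = \frac{1}{5 i \sqrt{3} \cdot 1} = \frac{1}{5 i \sqrt{3}} = - \frac{i \sqrt{3}}{15}$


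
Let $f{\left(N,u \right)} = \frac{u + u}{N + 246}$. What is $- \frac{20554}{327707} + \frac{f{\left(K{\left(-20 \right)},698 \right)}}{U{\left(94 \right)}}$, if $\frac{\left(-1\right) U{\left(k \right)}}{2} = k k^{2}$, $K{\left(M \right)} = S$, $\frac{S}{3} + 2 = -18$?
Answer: $- \frac{1587793958591}{25313501752584} \approx -0.062725$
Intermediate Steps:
$S = -60$ ($S = -6 + 3 \left(-18\right) = -6 - 54 = -60$)
$K{\left(M \right)} = -60$
$f{\left(N,u \right)} = \frac{2 u}{246 + N}$
$U{\left(k \right)} = - 2 k^{3}$ ($U{\left(k \right)} = - 2 k k^{2} = - 2 k^{3}$)
$- \frac{20554}{327707} + \frac{f{\left(K{\left(-20 \right)},698 \right)}}{U{\left(94 \right)}} = - \frac{20554}{327707} + \frac{2 \cdot 698 \frac{1}{246 - 60}}{\left(-2\right) 94^{3}} = \left(-20554\right) \frac{1}{327707} + \frac{2 \cdot 698 \cdot \frac{1}{186}}{\left(-2\right) 830584} = - \frac{20554}{327707} + \frac{2 \cdot 698 \cdot \frac{1}{186}}{-1661168} = - \frac{20554}{327707} + \frac{698}{93} \left(- \frac{1}{1661168}\right) = - \frac{20554}{327707} - \frac{349}{77244312} = - \frac{1587793958591}{25313501752584}$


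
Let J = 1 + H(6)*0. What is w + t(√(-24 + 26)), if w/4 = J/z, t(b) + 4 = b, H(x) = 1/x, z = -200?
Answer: -201/50 + √2 ≈ -2.6058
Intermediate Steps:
J = 1 (J = 1 + 0/6 = 1 + (⅙)*0 = 1 + 0 = 1)
t(b) = -4 + b
w = -1/50 (w = 4*(1/(-200)) = 4*(1*(-1/200)) = 4*(-1/200) = -1/50 ≈ -0.020000)
w + t(√(-24 + 26)) = -1/50 + (-4 + √(-24 + 26)) = -1/50 + (-4 + √2) = -201/50 + √2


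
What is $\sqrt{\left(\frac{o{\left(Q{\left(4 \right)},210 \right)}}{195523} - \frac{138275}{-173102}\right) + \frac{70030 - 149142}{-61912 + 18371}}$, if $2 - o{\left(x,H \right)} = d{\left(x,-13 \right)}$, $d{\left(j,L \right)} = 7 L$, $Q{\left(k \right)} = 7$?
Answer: $\frac{\sqrt{5681638996379805543658260875558}}{1473663534367186} \approx 1.6175$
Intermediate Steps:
$o{\left(x,H \right)} = 93$ ($o{\left(x,H \right)} = 2 - 7 \left(-13\right) = 2 - -91 = 2 + 91 = 93$)
$\sqrt{\left(\frac{o{\left(Q{\left(4 \right)},210 \right)}}{195523} - \frac{138275}{-173102}\right) + \frac{70030 - 149142}{-61912 + 18371}} = \sqrt{\left(\frac{93}{195523} - \frac{138275}{-173102}\right) + \frac{70030 - 149142}{-61912 + 18371}} = \sqrt{\left(93 \cdot \frac{1}{195523} - - \frac{138275}{173102}\right) + \frac{70030 - 149142}{-43541}} = \sqrt{\left(\frac{93}{195523} + \frac{138275}{173102}\right) + \left(70030 - 149142\right) \left(- \frac{1}{43541}\right)} = \sqrt{\frac{27052041311}{33845422346} - - \frac{79112}{43541}} = \sqrt{\frac{27052041311}{33845422346} + \frac{79112}{43541}} = \sqrt{\frac{3855451983359003}{1473663534367186}} = \frac{\sqrt{5681638996379805543658260875558}}{1473663534367186}$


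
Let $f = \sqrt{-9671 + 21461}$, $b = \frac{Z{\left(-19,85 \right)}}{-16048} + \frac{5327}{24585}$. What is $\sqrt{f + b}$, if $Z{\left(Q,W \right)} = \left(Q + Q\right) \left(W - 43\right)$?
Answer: $\frac{\sqrt{768892998972945 + 7296650377800300 \sqrt{1310}}}{49317510} \approx 10.435$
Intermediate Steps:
$Z{\left(Q,W \right)} = 2 Q \left(-43 + W\right)$
$b = \frac{31181339}{98635020}$ ($b = \frac{2 \left(-19\right) \left(-43 + 85\right)}{-16048} + \frac{5327}{24585} = 2 \left(-19\right) 42 \left(- \frac{1}{16048}\right) + 5327 \cdot \frac{1}{24585} = \left(-1596\right) \left(- \frac{1}{16048}\right) + \frac{5327}{24585} = \frac{399}{4012} + \frac{5327}{24585} = \frac{31181339}{98635020} \approx 0.31613$)
$f = 3 \sqrt{1310}$ ($f = \sqrt{11790} = 3 \sqrt{1310} \approx 108.58$)
$\sqrt{f + b} = \sqrt{3 \sqrt{1310} + \frac{31181339}{98635020}} = \sqrt{\frac{31181339}{98635020} + 3 \sqrt{1310}}$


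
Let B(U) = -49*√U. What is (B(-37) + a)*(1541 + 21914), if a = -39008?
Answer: -914932640 - 1149295*I*√37 ≈ -9.1493e+8 - 6.9909e+6*I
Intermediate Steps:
(B(-37) + a)*(1541 + 21914) = (-49*I*√37 - 39008)*(1541 + 21914) = (-49*I*√37 - 39008)*23455 = (-39008 - 49*I*√37)*23455 = -914932640 - 1149295*I*√37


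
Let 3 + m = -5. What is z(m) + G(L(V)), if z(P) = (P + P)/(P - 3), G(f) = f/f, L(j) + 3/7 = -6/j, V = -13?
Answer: 27/11 ≈ 2.4545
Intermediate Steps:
m = -8 (m = -3 - 5 = -8)
L(j) = -3/7 - 6/j
G(f) = 1
z(P) = 2*P/(-3 + P) (z(P) = (2*P)/(-3 + P) = 2*P/(-3 + P))
z(m) + G(L(V)) = 2*(-8)/(-3 - 8) + 1 = 2*(-8)/(-11) + 1 = 2*(-8)*(-1/11) + 1 = 16/11 + 1 = 27/11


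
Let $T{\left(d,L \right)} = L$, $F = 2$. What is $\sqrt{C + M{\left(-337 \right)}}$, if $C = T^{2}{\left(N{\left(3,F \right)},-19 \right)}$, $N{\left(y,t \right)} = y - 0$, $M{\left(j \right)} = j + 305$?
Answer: $\sqrt{329} \approx 18.138$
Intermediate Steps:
$M{\left(j \right)} = 305 + j$
$N{\left(y,t \right)} = y$ ($N{\left(y,t \right)} = y + 0 = y$)
$C = 361$ ($C = \left(-19\right)^{2} = 361$)
$\sqrt{C + M{\left(-337 \right)}} = \sqrt{361 + \left(305 - 337\right)} = \sqrt{361 - 32} = \sqrt{329}$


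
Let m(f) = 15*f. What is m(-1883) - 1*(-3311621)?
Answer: 3283376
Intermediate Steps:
m(-1883) - 1*(-3311621) = 15*(-1883) - 1*(-3311621) = -28245 + 3311621 = 3283376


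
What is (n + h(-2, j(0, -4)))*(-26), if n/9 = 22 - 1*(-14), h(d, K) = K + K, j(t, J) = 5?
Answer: -8684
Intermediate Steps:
h(d, K) = 2*K
n = 324 (n = 9*(22 - 1*(-14)) = 9*(22 + 14) = 9*36 = 324)
(n + h(-2, j(0, -4)))*(-26) = (324 + 2*5)*(-26) = (324 + 10)*(-26) = 334*(-26) = -8684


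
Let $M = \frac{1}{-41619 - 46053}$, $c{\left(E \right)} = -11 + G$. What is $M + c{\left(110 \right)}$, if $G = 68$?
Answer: $\frac{4997303}{87672} \approx 57.0$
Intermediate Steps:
$c{\left(E \right)} = 57$ ($c{\left(E \right)} = -11 + 68 = 57$)
$M = - \frac{1}{87672}$ ($M = \frac{1}{-87672} = - \frac{1}{87672} \approx -1.1406 \cdot 10^{-5}$)
$M + c{\left(110 \right)} = - \frac{1}{87672} + 57 = \frac{4997303}{87672}$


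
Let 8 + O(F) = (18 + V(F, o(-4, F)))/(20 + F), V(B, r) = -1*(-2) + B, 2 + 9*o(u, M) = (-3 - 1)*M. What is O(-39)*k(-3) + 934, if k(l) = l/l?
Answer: 927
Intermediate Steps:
o(u, M) = -2/9 - 4*M/9 (o(u, M) = -2/9 + ((-3 - 1)*M)/9 = -2/9 + (-4*M)/9 = -2/9 - 4*M/9)
k(l) = 1
V(B, r) = 2 + B
O(F) = -7 (O(F) = -8 + (18 + (2 + F))/(20 + F) = -8 + (20 + F)/(20 + F) = -8 + 1 = -7)
O(-39)*k(-3) + 934 = -7*1 + 934 = -7 + 934 = 927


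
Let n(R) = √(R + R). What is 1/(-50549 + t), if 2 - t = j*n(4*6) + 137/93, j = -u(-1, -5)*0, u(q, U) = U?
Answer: -93/4701008 ≈ -1.9783e-5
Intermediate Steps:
n(R) = √2*√R (n(R) = √(2*R) = √2*√R)
j = 0 (j = -1*(-5)*0 = 5*0 = 0)
t = 49/93 (t = 2 - (0*(√2*√(4*6)) + 137/93) = 2 - (0*(√2*√24) + 137*(1/93)) = 2 - (0*(√2*(2*√6)) + 137/93) = 2 - (0*(4*√3) + 137/93) = 2 - (0 + 137/93) = 2 - 1*137/93 = 2 - 137/93 = 49/93 ≈ 0.52688)
1/(-50549 + t) = 1/(-50549 + 49/93) = 1/(-4701008/93) = -93/4701008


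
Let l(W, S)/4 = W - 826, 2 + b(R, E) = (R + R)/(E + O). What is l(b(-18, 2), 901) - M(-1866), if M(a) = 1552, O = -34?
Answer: -9719/2 ≈ -4859.5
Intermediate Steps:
b(R, E) = -2 + 2*R/(-34 + E) (b(R, E) = -2 + (R + R)/(E - 34) = -2 + (2*R)/(-34 + E) = -2 + 2*R/(-34 + E))
l(W, S) = -3304 + 4*W (l(W, S) = 4*(W - 826) = 4*(-826 + W) = -3304 + 4*W)
l(b(-18, 2), 901) - M(-1866) = (-3304 + 4*(2*(34 - 18 - 1*2)/(-34 + 2))) - 1*1552 = (-3304 + 4*(2*(34 - 18 - 2)/(-32))) - 1552 = (-3304 + 4*(2*(-1/32)*14)) - 1552 = (-3304 + 4*(-7/8)) - 1552 = (-3304 - 7/2) - 1552 = -6615/2 - 1552 = -9719/2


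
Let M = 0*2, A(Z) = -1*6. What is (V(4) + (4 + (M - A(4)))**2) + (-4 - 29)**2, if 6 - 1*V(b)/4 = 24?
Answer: 1117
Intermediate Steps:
V(b) = -72 (V(b) = 24 - 4*24 = 24 - 96 = -72)
A(Z) = -6
M = 0
(V(4) + (4 + (M - A(4)))**2) + (-4 - 29)**2 = (-72 + (4 + (0 - 1*(-6)))**2) + (-4 - 29)**2 = (-72 + (4 + (0 + 6))**2) + (-33)**2 = (-72 + (4 + 6)**2) + 1089 = (-72 + 10**2) + 1089 = (-72 + 100) + 1089 = 28 + 1089 = 1117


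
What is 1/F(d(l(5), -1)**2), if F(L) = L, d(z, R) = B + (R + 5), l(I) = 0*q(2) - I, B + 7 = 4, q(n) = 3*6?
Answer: 1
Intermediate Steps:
q(n) = 18
B = -3 (B = -7 + 4 = -3)
l(I) = -I (l(I) = 0*18 - I = 0 - I = -I)
d(z, R) = 2 + R (d(z, R) = -3 + (R + 5) = -3 + (5 + R) = 2 + R)
1/F(d(l(5), -1)**2) = 1/((2 - 1)**2) = 1/(1**2) = 1/1 = 1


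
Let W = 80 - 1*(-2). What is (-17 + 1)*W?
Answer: -1312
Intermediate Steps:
W = 82 (W = 80 + 2 = 82)
(-17 + 1)*W = (-17 + 1)*82 = -16*82 = -1312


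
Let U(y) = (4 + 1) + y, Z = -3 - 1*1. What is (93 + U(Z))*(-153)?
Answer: -14382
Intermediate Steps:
Z = -4 (Z = -3 - 1 = -4)
U(y) = 5 + y
(93 + U(Z))*(-153) = (93 + (5 - 4))*(-153) = (93 + 1)*(-153) = 94*(-153) = -14382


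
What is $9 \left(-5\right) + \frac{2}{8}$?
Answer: $- \frac{179}{4} \approx -44.75$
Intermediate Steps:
$9 \left(-5\right) + \frac{2}{8} = -45 + 2 \cdot \frac{1}{8} = -45 + \frac{1}{4} = - \frac{179}{4}$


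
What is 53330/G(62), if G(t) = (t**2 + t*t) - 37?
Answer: 53330/7651 ≈ 6.9703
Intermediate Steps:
G(t) = -37 + 2*t**2 (G(t) = (t**2 + t**2) - 37 = 2*t**2 - 37 = -37 + 2*t**2)
53330/G(62) = 53330/(-37 + 2*62**2) = 53330/(-37 + 2*3844) = 53330/(-37 + 7688) = 53330/7651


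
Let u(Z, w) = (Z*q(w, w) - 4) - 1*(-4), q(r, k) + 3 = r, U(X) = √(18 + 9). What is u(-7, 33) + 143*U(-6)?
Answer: -210 + 429*√3 ≈ 533.05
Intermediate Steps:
U(X) = 3*√3 (U(X) = √27 = 3*√3)
q(r, k) = -3 + r
u(Z, w) = Z*(-3 + w) (u(Z, w) = (Z*(-3 + w) - 4) - 1*(-4) = (-4 + Z*(-3 + w)) + 4 = Z*(-3 + w))
u(-7, 33) + 143*U(-6) = -7*(-3 + 33) + 143*(3*√3) = -7*30 + 429*√3 = -210 + 429*√3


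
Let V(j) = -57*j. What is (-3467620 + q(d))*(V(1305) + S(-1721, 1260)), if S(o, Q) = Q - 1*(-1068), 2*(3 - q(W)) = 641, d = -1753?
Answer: 499778344875/2 ≈ 2.4989e+11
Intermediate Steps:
q(W) = -635/2 (q(W) = 3 - ½*641 = 3 - 641/2 = -635/2)
S(o, Q) = 1068 + Q (S(o, Q) = Q + 1068 = 1068 + Q)
(-3467620 + q(d))*(V(1305) + S(-1721, 1260)) = (-3467620 - 635/2)*(-57*1305 + (1068 + 1260)) = -6935875*(-74385 + 2328)/2 = -6935875/2*(-72057) = 499778344875/2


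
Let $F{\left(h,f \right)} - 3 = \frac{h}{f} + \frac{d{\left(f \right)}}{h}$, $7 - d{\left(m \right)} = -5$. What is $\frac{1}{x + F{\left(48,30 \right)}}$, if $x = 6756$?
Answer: $\frac{20}{135217} \approx 0.00014791$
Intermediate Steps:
$d{\left(m \right)} = 12$ ($d{\left(m \right)} = 7 - -5 = 7 + 5 = 12$)
$F{\left(h,f \right)} = 3 + \frac{12}{h} + \frac{h}{f}$ ($F{\left(h,f \right)} = 3 + \left(\frac{h}{f} + \frac{12}{h}\right) = 3 + \left(\frac{12}{h} + \frac{h}{f}\right) = 3 + \frac{12}{h} + \frac{h}{f}$)
$\frac{1}{x + F{\left(48,30 \right)}} = \frac{1}{6756 + \left(3 + \frac{12}{48} + \frac{48}{30}\right)} = \frac{1}{6756 + \left(3 + 12 \cdot \frac{1}{48} + 48 \cdot \frac{1}{30}\right)} = \frac{1}{6756 + \left(3 + \frac{1}{4} + \frac{8}{5}\right)} = \frac{1}{6756 + \frac{97}{20}} = \frac{1}{\frac{135217}{20}} = \frac{20}{135217}$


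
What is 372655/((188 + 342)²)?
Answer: 74531/56180 ≈ 1.3266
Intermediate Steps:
372655/((188 + 342)²) = 372655/(530²) = 372655/280900 = 372655*(1/280900) = 74531/56180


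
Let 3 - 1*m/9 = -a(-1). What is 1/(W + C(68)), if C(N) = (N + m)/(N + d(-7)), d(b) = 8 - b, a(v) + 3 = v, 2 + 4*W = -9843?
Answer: -332/816899 ≈ -0.00040642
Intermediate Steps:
W = -9845/4 (W = -½ + (¼)*(-9843) = -½ - 9843/4 = -9845/4 ≈ -2461.3)
a(v) = -3 + v
m = -9 (m = 27 - (-9)*(-3 - 1) = 27 - (-9)*(-4) = 27 - 9*4 = 27 - 36 = -9)
C(N) = (-9 + N)/(15 + N) (C(N) = (N - 9)/(N + (8 - 1*(-7))) = (-9 + N)/(N + (8 + 7)) = (-9 + N)/(N + 15) = (-9 + N)/(15 + N))
1/(W + C(68)) = 1/(-9845/4 + (-9 + 68)/(15 + 68)) = 1/(-9845/4 + 59/83) = 1/(-816899/332) = -332/816899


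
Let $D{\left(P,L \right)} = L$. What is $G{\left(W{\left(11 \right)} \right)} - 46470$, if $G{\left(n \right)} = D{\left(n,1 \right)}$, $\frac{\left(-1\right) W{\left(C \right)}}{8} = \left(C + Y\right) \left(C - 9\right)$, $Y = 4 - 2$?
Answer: $-46469$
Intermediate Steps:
$Y = 2$ ($Y = 4 - 2 = 2$)
$W{\left(C \right)} = - 8 \left(-9 + C\right) \left(2 + C\right)$ ($W{\left(C \right)} = - 8 \left(C + 2\right) \left(C - 9\right) = - 8 \left(2 + C\right) \left(-9 + C\right) = - 8 \left(-9 + C\right) \left(2 + C\right)$)
$G{\left(n \right)} = 1$
$G{\left(W{\left(11 \right)} \right)} - 46470 = 1 - 46470 = -46469$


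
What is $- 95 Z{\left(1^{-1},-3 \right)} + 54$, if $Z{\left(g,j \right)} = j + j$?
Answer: $624$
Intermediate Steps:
$Z{\left(g,j \right)} = 2 j$
$- 95 Z{\left(1^{-1},-3 \right)} + 54 = - 95 \cdot 2 \left(-3\right) + 54 = \left(-95\right) \left(-6\right) + 54 = 570 + 54 = 624$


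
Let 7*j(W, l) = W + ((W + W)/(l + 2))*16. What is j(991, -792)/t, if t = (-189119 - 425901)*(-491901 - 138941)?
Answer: 375589/1072765935512600 ≈ 3.5011e-10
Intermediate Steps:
t = 387980446840 (t = -615020*(-630842) = 387980446840)
j(W, l) = W/7 + 32*W/(7*(2 + l)) (j(W, l) = (W + ((W + W)/(l + 2))*16)/7 = (W + ((2*W)/(2 + l))*16)/7 = (W + (2*W/(2 + l))*16)/7 = (W + 32*W/(2 + l))/7 = W/7 + 32*W/(7*(2 + l)))
j(991, -792)/t = ((1/7)*991*(34 - 792)/(2 - 792))/387980446840 = ((1/7)*991*(-758)/(-790))*(1/387980446840) = ((1/7)*991*(-1/790)*(-758))*(1/387980446840) = (375589/2765)*(1/387980446840) = 375589/1072765935512600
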